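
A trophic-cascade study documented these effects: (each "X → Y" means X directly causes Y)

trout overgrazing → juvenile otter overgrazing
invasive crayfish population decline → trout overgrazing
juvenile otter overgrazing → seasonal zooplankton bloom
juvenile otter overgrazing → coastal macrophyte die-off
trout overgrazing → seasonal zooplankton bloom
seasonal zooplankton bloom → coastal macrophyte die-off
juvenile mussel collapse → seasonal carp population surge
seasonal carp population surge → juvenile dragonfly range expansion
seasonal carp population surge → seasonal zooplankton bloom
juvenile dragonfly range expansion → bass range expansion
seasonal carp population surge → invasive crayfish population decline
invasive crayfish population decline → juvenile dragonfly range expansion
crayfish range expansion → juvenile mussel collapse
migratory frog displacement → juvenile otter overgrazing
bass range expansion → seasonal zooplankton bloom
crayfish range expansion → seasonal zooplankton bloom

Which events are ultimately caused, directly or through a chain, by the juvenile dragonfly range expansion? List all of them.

Direct effects: the bass range expansion.
2 steps out: the seasonal zooplankton bloom.
3 steps out: the coastal macrophyte die-off.
Not reachable from it: the crayfish range expansion, the juvenile mussel collapse, the seasonal carp population surge, the invasive crayfish population decline, the trout overgrazing, the juvenile otter overgrazing, the migratory frog displacement.

the bass range expansion, the coastal macrophyte die-off, the seasonal zooplankton bloom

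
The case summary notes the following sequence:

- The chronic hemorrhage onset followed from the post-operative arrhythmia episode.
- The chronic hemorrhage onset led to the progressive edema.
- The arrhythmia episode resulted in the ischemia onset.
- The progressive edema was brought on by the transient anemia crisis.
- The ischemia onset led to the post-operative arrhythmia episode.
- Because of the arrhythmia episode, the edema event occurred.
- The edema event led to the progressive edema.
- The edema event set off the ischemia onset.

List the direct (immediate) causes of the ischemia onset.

the arrhythmia episode, the edema event

the arrhythmia episode, the edema event → the ischemia onset with nothing further upstream stated.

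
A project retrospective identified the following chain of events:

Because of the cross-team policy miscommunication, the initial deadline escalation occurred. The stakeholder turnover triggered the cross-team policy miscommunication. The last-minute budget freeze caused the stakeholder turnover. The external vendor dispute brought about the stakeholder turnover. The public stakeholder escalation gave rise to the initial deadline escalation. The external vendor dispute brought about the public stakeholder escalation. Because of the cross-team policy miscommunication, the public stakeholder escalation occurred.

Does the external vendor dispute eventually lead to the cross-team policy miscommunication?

Yes

There is a causal chain: the external vendor dispute → the stakeholder turnover → the cross-team policy miscommunication.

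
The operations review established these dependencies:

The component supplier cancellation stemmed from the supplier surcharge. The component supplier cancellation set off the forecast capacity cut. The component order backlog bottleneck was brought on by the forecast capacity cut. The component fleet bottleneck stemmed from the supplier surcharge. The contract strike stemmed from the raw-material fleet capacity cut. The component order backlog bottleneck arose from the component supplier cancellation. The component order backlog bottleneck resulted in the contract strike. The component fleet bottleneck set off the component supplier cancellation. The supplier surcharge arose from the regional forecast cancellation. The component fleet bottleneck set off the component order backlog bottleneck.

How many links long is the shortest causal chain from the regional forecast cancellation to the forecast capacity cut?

3

Shortest chain: the regional forecast cancellation → the supplier surcharge → the component supplier cancellation → the forecast capacity cut.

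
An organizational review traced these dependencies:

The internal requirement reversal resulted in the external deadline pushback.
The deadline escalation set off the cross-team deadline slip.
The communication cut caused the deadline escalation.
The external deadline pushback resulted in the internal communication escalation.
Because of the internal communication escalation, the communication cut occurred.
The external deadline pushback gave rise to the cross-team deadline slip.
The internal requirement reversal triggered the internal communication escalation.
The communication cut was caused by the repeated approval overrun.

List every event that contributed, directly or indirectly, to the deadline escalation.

the communication cut, the external deadline pushback, the internal communication escalation, the internal requirement reversal, the repeated approval overrun

Immediate cause of the deadline escalation: the communication cut.
Further upstream: the internal requirement reversal, the external deadline pushback, the internal communication escalation, the repeated approval overrun.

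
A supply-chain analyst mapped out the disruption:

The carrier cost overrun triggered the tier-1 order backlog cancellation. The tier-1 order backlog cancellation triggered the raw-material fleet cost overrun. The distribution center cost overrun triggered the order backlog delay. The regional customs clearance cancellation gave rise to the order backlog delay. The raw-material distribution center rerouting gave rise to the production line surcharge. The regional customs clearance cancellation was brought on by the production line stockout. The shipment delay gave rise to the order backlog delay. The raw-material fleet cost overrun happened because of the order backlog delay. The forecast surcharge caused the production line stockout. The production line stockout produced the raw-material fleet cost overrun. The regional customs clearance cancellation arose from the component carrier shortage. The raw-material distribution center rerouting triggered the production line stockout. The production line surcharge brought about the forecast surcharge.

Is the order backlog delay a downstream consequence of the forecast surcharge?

There is a causal chain: the forecast surcharge → the production line stockout → the regional customs clearance cancellation → the order backlog delay.

Yes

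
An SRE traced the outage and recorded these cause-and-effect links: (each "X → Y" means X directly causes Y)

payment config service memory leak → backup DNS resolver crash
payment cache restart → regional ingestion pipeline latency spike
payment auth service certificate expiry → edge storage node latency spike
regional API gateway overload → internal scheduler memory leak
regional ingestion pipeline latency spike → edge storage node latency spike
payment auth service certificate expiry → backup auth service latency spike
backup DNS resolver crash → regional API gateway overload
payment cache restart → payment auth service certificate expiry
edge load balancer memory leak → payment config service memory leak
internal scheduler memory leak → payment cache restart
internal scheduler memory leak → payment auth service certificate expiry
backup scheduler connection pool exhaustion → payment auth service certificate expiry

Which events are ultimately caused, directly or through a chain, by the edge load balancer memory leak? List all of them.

Direct effects: the payment config service memory leak.
2 steps out: the backup DNS resolver crash.
3 steps out: the regional API gateway overload.
4 steps out: the internal scheduler memory leak.
5 steps out: the payment cache restart, the payment auth service certificate expiry.
6 steps out: the regional ingestion pipeline latency spike, the backup auth service latency spike, the edge storage node latency spike.
Not reachable from it: the backup scheduler connection pool exhaustion.

the backup DNS resolver crash, the backup auth service latency spike, the edge storage node latency spike, the internal scheduler memory leak, the payment auth service certificate expiry, the payment cache restart, the payment config service memory leak, the regional API gateway overload, the regional ingestion pipeline latency spike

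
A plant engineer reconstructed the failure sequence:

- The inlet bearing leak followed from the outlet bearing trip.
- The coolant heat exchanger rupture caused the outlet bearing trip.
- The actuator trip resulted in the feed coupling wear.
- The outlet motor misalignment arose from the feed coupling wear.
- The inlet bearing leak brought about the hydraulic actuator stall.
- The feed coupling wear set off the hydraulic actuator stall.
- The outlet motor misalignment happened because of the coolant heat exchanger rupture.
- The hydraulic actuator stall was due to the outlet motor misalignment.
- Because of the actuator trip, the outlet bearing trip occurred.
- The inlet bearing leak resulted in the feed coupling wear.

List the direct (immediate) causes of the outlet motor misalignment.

Upstream contributors include the actuator trip, the outlet bearing trip, the inlet bearing leak, but only the coolant heat exchanger rupture, the feed coupling wear feed directly into the outlet motor misalignment.

the coolant heat exchanger rupture, the feed coupling wear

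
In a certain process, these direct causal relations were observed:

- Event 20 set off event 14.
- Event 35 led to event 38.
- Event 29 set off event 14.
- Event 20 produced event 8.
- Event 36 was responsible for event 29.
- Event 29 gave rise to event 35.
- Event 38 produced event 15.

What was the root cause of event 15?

Tracing upstream from event 15: event 15 ← event 38 ← event 35 ← event 29 ← event 36.
Event 36 has no stated cause, so it is the root.

event 36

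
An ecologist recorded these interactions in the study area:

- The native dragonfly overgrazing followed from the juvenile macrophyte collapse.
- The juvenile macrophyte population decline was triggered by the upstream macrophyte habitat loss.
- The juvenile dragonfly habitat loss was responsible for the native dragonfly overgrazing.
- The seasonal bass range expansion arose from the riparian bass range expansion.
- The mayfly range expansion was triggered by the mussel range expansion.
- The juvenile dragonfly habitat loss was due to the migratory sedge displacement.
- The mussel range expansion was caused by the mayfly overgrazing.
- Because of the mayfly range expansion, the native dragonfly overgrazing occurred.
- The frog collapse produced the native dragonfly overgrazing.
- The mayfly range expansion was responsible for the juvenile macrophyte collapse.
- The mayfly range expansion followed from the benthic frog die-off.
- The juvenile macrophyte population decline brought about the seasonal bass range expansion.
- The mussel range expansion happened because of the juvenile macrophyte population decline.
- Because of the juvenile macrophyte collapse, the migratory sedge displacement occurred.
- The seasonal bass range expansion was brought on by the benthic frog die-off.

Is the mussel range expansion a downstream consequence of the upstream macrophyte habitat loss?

Yes

There is a causal chain: the upstream macrophyte habitat loss → the juvenile macrophyte population decline → the mussel range expansion.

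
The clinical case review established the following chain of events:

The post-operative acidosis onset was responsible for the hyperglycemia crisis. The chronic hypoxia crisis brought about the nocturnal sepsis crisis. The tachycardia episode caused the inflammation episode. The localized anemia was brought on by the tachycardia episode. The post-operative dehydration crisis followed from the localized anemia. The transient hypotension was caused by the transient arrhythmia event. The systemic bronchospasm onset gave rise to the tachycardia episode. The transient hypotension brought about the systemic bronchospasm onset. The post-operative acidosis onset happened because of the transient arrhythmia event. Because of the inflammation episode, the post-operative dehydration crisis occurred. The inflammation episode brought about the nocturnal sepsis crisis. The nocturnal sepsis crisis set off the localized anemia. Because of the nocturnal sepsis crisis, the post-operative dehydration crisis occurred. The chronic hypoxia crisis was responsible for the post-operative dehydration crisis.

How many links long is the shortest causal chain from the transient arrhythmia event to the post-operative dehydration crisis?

5

Shortest chain: the transient arrhythmia event → the transient hypotension → the systemic bronchospasm onset → the tachycardia episode → the inflammation episode → the post-operative dehydration crisis.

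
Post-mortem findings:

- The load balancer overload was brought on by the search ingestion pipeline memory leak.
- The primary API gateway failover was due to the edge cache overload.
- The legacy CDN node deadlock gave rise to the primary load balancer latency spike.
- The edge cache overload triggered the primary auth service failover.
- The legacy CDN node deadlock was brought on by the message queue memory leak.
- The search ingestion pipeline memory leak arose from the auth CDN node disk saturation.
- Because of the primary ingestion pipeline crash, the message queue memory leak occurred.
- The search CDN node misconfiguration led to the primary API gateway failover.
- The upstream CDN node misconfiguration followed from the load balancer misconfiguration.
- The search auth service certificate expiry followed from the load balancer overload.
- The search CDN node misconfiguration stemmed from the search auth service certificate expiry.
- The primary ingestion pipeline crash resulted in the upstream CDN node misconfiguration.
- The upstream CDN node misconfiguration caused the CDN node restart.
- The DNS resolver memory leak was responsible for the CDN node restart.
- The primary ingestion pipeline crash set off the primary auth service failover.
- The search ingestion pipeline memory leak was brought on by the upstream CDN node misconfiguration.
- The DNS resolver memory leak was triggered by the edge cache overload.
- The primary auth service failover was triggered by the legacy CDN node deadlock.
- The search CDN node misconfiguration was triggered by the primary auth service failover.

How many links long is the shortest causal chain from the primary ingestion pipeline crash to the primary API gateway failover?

Shortest chain: the primary ingestion pipeline crash → the primary auth service failover → the search CDN node misconfiguration → the primary API gateway failover.

3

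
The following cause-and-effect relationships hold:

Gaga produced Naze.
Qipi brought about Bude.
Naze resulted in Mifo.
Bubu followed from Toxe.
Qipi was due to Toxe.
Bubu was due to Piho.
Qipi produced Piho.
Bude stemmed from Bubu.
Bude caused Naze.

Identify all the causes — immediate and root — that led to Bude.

Immediate causes of Bude: Qipi, Bubu.
Further upstream: Toxe, Piho.

Bubu, Piho, Qipi, Toxe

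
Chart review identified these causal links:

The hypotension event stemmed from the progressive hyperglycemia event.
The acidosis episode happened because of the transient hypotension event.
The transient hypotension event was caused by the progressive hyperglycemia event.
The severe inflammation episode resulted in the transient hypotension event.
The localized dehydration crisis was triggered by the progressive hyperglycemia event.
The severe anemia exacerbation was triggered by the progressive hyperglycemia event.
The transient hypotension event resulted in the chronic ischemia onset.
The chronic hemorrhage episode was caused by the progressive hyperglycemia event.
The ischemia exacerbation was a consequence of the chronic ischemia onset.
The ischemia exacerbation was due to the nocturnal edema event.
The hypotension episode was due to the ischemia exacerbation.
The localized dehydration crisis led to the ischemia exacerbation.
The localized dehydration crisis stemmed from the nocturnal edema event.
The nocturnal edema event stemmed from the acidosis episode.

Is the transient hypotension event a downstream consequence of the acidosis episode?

No

The acidosis episode leads to the nocturnal edema event, the localized dehydration crisis, the ischemia exacerbation, the hypotension episode; the transient hypotension event is not among them.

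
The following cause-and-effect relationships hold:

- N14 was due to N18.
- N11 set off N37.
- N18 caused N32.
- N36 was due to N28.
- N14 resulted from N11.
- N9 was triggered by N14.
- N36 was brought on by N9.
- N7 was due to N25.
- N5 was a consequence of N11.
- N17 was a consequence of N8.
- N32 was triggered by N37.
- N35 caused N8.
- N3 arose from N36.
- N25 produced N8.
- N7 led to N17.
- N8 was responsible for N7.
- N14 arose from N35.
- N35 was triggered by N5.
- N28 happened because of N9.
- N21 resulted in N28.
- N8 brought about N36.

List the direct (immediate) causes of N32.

Upstream contributors include N11, but only N18, N37 feed directly into N32.

N18, N37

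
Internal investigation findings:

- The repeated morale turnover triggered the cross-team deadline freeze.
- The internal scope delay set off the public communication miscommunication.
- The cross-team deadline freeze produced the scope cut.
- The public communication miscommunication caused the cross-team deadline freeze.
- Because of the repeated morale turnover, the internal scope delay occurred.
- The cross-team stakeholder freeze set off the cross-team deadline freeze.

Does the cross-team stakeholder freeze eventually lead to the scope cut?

Yes

There is a causal chain: the cross-team stakeholder freeze → the cross-team deadline freeze → the scope cut.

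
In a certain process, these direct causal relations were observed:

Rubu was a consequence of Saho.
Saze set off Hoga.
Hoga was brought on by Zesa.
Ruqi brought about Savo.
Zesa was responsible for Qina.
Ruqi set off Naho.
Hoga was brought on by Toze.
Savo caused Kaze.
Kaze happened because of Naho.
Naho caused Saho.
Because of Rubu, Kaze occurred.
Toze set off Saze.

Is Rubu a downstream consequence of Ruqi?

There is a causal chain: Ruqi → Naho → Saho → Rubu.

Yes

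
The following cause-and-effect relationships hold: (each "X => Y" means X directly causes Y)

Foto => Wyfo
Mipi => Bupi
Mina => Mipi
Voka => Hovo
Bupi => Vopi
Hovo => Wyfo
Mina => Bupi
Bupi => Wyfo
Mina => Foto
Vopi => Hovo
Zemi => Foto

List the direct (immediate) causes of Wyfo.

Upstream contributors include Zemi, Mina, Mipi, Voka, Vopi, but only Bupi, Foto, Hovo feed directly into Wyfo.

Bupi, Foto, Hovo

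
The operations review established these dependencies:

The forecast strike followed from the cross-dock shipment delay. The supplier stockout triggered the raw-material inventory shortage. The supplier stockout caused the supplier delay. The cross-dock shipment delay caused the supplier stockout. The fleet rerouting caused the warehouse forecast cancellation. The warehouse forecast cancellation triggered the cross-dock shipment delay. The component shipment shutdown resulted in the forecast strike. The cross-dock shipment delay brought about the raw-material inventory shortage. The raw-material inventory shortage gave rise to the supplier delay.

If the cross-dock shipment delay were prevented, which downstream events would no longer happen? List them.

Downstream of the cross-dock shipment delay: the forecast strike, the supplier stockout, the raw-material inventory shortage, the supplier delay.
Of those, still caused via another path: the forecast strike.
The remainder have no surviving cause.

the raw-material inventory shortage, the supplier delay, the supplier stockout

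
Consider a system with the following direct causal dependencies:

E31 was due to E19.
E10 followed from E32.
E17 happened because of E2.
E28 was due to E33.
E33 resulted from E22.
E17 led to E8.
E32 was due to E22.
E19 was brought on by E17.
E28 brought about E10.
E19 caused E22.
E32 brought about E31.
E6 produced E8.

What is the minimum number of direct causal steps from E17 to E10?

Shortest chain: E17 → E19 → E22 → E32 → E10.

4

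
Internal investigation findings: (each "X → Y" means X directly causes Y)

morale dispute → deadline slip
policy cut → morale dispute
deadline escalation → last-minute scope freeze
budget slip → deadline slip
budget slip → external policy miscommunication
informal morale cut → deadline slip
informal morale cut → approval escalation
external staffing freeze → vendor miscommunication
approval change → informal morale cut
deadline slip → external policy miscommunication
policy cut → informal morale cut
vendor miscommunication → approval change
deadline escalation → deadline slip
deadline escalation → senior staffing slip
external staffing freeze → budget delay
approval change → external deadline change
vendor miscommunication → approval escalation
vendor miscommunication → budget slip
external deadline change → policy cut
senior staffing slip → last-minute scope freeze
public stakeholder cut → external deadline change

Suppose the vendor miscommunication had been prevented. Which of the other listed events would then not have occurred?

Downstream of the vendor miscommunication: the approval change, the external deadline change, the policy cut, the budget slip, the informal morale cut, the approval escalation, the morale dispute, the deadline slip, the external policy miscommunication.
Of those, still caused via another path: the external deadline change, the policy cut, the informal morale cut, the approval escalation, the morale dispute, the deadline slip, the external policy miscommunication.
The remainder have no surviving cause.

the approval change, the budget slip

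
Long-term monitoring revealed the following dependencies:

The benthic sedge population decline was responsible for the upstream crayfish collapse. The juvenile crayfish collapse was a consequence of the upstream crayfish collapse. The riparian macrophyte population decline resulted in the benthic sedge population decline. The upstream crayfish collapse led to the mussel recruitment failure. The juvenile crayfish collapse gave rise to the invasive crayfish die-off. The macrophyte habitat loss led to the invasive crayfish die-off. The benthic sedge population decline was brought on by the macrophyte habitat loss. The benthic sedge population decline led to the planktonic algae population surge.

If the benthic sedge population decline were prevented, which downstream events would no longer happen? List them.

Downstream of the benthic sedge population decline: the upstream crayfish collapse, the juvenile crayfish collapse, the mussel recruitment failure, the invasive crayfish die-off, the planktonic algae population surge.
Of those, still caused via another path: the invasive crayfish die-off.
The remainder have no surviving cause.

the juvenile crayfish collapse, the mussel recruitment failure, the planktonic algae population surge, the upstream crayfish collapse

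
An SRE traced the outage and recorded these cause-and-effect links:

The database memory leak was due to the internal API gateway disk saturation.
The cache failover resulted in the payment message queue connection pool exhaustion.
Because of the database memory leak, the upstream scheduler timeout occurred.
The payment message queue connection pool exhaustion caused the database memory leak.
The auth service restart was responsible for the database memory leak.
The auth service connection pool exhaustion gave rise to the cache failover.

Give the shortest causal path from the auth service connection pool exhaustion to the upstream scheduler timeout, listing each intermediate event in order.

the auth service connection pool exhaustion → the cache failover → the payment message queue connection pool exhaustion → the database memory leak → the upstream scheduler timeout

the auth service connection pool exhaustion → the cache failover
the cache failover → the payment message queue connection pool exhaustion
the payment message queue connection pool exhaustion → the database memory leak
the database memory leak → the upstream scheduler timeout
Length: 4 steps.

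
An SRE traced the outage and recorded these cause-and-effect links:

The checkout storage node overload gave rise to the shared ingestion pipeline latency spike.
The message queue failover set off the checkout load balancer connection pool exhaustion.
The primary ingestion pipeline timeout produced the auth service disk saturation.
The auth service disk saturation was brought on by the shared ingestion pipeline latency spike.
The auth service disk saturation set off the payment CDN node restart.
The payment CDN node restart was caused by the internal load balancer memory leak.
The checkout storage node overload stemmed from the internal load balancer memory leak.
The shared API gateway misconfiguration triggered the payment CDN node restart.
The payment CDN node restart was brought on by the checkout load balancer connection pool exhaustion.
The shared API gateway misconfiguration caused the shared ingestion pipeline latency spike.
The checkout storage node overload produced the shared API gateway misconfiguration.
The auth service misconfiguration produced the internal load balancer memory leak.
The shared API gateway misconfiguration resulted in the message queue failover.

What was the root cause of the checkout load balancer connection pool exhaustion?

the auth service misconfiguration

Tracing upstream from the checkout load balancer connection pool exhaustion: the checkout load balancer connection pool exhaustion ← the message queue failover ← the shared API gateway misconfiguration ← the checkout storage node overload ← the internal load balancer memory leak ← the auth service misconfiguration.
The auth service misconfiguration has no stated cause, so it is the root.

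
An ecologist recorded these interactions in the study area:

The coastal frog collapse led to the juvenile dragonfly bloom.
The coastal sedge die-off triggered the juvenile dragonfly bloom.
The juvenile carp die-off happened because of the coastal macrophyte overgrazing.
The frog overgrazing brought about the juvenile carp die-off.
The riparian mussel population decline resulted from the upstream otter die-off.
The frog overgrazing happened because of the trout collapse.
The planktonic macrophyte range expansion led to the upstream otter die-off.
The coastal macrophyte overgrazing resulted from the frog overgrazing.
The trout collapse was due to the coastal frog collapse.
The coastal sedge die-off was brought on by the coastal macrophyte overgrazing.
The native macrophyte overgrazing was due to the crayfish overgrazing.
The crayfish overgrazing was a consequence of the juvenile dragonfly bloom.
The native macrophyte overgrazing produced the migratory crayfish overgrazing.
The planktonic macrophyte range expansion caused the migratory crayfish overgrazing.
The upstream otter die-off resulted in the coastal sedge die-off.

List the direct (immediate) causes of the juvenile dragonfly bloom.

Upstream contributors include the planktonic macrophyte range expansion, the upstream otter die-off, the trout collapse, the frog overgrazing, the coastal macrophyte overgrazing, but only the coastal frog collapse, the coastal sedge die-off feed directly into the juvenile dragonfly bloom.

the coastal frog collapse, the coastal sedge die-off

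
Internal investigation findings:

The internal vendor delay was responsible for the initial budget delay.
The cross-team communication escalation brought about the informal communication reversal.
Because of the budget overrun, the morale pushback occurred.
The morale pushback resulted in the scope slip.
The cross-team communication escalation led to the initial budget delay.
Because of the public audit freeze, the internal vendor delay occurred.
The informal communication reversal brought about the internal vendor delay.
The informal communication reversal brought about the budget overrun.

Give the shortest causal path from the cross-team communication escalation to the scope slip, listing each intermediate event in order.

the cross-team communication escalation → the informal communication reversal
the informal communication reversal → the budget overrun
the budget overrun → the morale pushback
the morale pushback → the scope slip
Length: 4 steps.

the cross-team communication escalation → the informal communication reversal → the budget overrun → the morale pushback → the scope slip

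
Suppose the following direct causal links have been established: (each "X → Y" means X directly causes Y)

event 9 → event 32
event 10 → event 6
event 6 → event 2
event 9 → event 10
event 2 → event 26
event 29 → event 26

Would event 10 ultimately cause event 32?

Event 10 leads to event 6, event 2, event 26; event 32 is not among them.

No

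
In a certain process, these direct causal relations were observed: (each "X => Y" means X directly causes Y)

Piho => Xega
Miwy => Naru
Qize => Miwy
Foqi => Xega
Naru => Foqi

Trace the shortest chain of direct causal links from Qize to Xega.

Qize → Miwy
Miwy → Naru
Naru → Foqi
Foqi → Xega
Length: 4 steps.

Qize → Miwy → Naru → Foqi → Xega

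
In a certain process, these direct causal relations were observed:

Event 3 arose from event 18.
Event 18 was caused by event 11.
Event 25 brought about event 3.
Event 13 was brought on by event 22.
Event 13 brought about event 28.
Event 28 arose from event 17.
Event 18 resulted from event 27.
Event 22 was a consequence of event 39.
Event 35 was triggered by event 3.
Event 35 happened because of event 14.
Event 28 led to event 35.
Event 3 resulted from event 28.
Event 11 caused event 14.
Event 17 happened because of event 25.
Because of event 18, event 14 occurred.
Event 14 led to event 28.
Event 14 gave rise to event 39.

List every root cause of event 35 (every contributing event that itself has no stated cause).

event 11, event 25, event 27

Tracing upstream from event 35: event 35 ← event 3 ← event 25.
A separate upstream branch: event 35 ← event 14 ← event 18 ← event 27.
A separate upstream branch: event 35 ← event 14 ← event 11.
Each of those chain origins has no stated cause.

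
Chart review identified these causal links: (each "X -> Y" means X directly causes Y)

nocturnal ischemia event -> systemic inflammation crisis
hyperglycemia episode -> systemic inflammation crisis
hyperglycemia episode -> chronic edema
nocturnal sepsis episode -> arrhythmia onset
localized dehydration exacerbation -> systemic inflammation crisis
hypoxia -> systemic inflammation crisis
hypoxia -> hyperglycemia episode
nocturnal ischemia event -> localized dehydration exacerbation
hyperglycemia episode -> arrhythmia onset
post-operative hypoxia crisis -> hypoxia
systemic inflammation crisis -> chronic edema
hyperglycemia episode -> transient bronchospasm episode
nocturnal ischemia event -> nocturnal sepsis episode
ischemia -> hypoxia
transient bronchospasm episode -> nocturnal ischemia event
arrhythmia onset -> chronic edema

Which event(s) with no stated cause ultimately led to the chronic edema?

Tracing upstream from the chronic edema: the chronic edema ← the hyperglycemia episode ← the hypoxia ← the ischemia.
A separate upstream branch: the chronic edema ← the hyperglycemia episode ← the hypoxia ← the post-operative hypoxia crisis.
Each of those chain origins has no stated cause.

the ischemia, the post-operative hypoxia crisis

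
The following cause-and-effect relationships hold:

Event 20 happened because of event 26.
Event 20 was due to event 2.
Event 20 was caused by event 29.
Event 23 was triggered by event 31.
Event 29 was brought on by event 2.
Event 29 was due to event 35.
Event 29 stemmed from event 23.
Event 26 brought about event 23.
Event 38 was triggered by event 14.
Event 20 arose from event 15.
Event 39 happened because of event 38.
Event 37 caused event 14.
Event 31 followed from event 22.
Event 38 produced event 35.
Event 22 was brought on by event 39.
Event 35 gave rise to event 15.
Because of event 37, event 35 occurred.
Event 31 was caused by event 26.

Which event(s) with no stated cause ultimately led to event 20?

event 2, event 26, event 37

Tracing upstream from event 20: event 20 ← event 15 ← event 35 ← event 37.
A separate upstream branch: event 20 ← event 2.
A separate upstream branch: event 20 ← event 26.
Each of those chain origins has no stated cause.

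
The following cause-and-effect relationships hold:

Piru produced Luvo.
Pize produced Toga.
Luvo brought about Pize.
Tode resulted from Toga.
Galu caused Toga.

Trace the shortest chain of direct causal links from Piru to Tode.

Piru → Luvo
Luvo → Pize
Pize → Toga
Toga → Tode
Length: 4 steps.

Piru → Luvo → Pize → Toga → Tode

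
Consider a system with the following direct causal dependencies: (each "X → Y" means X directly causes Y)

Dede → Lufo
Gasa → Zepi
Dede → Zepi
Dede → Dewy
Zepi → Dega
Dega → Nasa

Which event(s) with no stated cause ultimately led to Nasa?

Dede, Gasa

Tracing upstream from Nasa: Nasa ← Dega ← Zepi ← Dede.
A separate upstream branch: Nasa ← Dega ← Zepi ← Gasa.
Each of those chain origins has no stated cause.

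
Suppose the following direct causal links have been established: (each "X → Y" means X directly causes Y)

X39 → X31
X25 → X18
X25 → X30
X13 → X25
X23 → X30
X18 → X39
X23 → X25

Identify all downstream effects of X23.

X18, X25, X30, X31, X39

Direct effects: X25, X30.
2 steps out: X18.
3 steps out: X39.
4 steps out: X31.
Not reachable from it: X13.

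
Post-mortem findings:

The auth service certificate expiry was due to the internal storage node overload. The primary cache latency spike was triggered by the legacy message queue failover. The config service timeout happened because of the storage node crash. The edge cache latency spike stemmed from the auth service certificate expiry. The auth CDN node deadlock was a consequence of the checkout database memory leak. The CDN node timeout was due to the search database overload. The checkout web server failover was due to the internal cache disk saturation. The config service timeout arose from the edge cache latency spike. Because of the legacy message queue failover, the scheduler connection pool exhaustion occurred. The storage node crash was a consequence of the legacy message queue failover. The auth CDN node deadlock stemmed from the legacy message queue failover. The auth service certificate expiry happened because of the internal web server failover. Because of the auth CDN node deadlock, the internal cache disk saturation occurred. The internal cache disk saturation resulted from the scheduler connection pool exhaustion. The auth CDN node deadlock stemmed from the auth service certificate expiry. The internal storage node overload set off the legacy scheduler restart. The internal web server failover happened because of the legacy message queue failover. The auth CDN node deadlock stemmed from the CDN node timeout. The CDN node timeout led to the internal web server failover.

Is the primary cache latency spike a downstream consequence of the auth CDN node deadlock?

No

The auth CDN node deadlock leads to the internal cache disk saturation, the checkout web server failover; the primary cache latency spike is not among them.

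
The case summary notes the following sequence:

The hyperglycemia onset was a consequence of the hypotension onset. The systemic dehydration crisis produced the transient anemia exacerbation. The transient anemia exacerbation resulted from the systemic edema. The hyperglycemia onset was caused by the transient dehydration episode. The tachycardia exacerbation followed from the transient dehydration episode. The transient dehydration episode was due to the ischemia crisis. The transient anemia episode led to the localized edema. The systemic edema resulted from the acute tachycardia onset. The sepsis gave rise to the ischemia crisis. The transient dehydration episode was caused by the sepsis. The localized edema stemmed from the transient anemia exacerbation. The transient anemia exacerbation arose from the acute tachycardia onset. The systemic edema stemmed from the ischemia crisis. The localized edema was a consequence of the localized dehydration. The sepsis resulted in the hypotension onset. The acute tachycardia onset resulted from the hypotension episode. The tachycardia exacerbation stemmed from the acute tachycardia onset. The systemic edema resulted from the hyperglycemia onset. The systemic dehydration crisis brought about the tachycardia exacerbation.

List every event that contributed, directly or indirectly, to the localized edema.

the acute tachycardia onset, the hyperglycemia onset, the hypotension episode, the hypotension onset, the ischemia crisis, the localized dehydration, the sepsis, the systemic dehydration crisis, the systemic edema, the transient anemia episode, the transient anemia exacerbation, the transient dehydration episode

Immediate causes of the localized edema: the localized dehydration, the transient anemia exacerbation, the transient anemia episode.
Further upstream: the sepsis, the hypotension episode, the ischemia crisis, the transient dehydration episode, the hypotension onset, the hyperglycemia onset, the acute tachycardia onset, the systemic edema, the systemic dehydration crisis.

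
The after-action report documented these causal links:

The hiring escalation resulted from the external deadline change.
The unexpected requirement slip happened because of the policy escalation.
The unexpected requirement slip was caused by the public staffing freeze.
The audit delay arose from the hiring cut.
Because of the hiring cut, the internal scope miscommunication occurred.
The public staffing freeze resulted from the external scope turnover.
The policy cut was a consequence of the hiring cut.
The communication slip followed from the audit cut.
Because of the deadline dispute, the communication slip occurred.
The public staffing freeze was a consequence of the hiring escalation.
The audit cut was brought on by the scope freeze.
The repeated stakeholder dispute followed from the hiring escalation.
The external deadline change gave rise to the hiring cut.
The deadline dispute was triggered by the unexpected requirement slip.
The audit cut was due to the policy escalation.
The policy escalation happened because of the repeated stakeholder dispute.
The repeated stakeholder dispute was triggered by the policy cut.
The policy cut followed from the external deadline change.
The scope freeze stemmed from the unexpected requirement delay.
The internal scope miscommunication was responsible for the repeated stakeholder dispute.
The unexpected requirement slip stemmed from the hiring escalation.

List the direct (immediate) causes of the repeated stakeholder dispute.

the hiring escalation, the internal scope miscommunication, the policy cut

Upstream contributors include the external deadline change, the hiring cut, but only the hiring escalation, the internal scope miscommunication, the policy cut feed directly into the repeated stakeholder dispute.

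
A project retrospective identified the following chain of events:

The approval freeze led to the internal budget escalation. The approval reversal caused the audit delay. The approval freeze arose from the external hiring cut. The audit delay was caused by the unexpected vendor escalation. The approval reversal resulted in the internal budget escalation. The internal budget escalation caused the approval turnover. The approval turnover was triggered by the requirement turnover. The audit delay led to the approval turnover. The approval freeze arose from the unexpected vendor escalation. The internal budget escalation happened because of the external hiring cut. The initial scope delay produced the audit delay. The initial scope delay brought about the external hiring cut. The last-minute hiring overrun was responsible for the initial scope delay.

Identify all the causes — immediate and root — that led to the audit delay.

Immediate causes of the audit delay: the unexpected vendor escalation, the approval reversal, the initial scope delay.
Further upstream: the last-minute hiring overrun.

the approval reversal, the initial scope delay, the last-minute hiring overrun, the unexpected vendor escalation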